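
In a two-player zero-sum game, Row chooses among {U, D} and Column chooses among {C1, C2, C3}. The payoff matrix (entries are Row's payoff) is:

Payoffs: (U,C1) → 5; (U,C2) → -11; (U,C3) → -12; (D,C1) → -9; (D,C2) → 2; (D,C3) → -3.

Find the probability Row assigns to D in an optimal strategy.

Row minima: U → -12, D → -9; maximin = -9.
Column maxima: C1 → 5, C2 → 2, C3 → -3; minimax = -3.
-9 ≠ -3, so there is no saddle point; optimal play is mixed.
C2 is strictly dominated by C3 (it gives Row strictly more in every row), so Column never plays it.
On the remaining 2×2 (U, D vs C1, C3):
Let Row play U with probability p. Expected payoff against C1: 5p + (-9)(1−p) = 14p − 9; against C3: (-12)p + (-3)(1−p) = −9p − 3.
Setting these equal: 14p − 9 = −9p − 3 ⇒ 23p = 6 ⇒ p = 6/23, and the value is (14)·(6/23) − 9 = -123/23.
For Column: with q = P(C1), equating U's and D's payoffs gives 17q − 12 = −6q − 3 ⇒ q = 9/23.

17/23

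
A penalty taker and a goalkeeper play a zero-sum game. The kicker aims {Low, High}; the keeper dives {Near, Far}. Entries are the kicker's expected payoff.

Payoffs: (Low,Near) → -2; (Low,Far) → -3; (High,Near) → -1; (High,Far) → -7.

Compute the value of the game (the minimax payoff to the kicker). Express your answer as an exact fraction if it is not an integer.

Row minima: Low → -3, High → -7; maximin = -3.
Column maxima: Near → -1, Far → -3; minimax = -3.
Since maximin = minimax = -3, there is a saddle point and the value is -3.

-3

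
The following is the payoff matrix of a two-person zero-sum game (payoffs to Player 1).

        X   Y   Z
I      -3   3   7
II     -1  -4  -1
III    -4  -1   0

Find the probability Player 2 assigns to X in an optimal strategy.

Row minima: I → -3, II → -4, III → -4; maximin = -3.
Column maxima: X → -1, Y → 3, Z → 7; minimax = -1.
-3 ≠ -1, so there is no saddle point; optimal play is mixed.
III is strictly dominated by I, so Player 1 never plays it.
Z is strictly dominated by Y (it gives Player 1 strictly more in every row), so Player 2 never plays it.
On the remaining 2×2 (I, II vs X, Y):
Let Player 1 play I with probability p. Expected payoff against X: (-3)p + (-1)(1−p) = −2p − 1; against Y: 3p + (-4)(1−p) = 7p − 4.
Setting these equal: −2p − 1 = 7p − 4 ⇒ −9p = -3 ⇒ p = 1/3, and the value is (-2)·(1/3) − 1 = -5/3.
For Player 2: with q = P(X), equating I's and II's payoffs gives −6q + 3 = 3q − 4 ⇒ q = 7/9.

7/9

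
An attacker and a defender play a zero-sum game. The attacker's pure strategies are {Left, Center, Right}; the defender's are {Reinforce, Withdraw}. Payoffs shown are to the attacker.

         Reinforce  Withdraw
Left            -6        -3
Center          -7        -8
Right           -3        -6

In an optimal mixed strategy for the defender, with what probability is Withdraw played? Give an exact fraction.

Row minima: Left → -6, Center → -8, Right → -6; maximin = -6.
Column maxima: Reinforce → -3, Withdraw → -3; minimax = -3.
-6 ≠ -3, so there is no saddle point; optimal play is mixed.
Center is strictly dominated by Left, so the attacker never plays it.
On the remaining 2×2 (Left, Right vs Reinforce, Withdraw):
Let the attacker play Left with probability p. Expected payoff against Reinforce: (-6)p + (-3)(1−p) = −3p − 3; against Withdraw: (-3)p + (-6)(1−p) = 3p − 6.
Setting these equal: −3p − 3 = 3p − 6 ⇒ −6p = -3 ⇒ p = 1/2, and the value is (-3)·(1/2) − 3 = -9/2.
For the defender: with q = P(Reinforce), equating Left's and Right's payoffs gives −3q − 3 = 3q − 6 ⇒ q = 1/2.

1/2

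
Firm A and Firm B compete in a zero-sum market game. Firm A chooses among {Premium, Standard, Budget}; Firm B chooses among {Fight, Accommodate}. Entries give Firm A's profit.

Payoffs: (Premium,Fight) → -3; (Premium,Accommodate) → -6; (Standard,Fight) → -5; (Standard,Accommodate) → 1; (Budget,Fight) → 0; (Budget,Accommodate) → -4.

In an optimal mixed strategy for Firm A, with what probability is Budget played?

3/5

Row minima: Premium → -6, Standard → -5, Budget → -4; maximin = -4.
Column maxima: Fight → 0, Accommodate → 1; minimax = 0.
-4 ≠ 0, so there is no saddle point; optimal play is mixed.
Premium is strictly dominated by Budget, so Firm A never plays it.
On the remaining 2×2 (Standard, Budget vs Fight, Accommodate):
Let Firm A play Standard with probability p. Expected payoff against Fight: (-5)p + 0(1−p) = −5p; against Accommodate: 1p + (-4)(1−p) = 5p − 4.
Setting these equal: −5p = 5p − 4 ⇒ −10p = -4 ⇒ p = 2/5, and the value is (-5)·(2/5) = -2.
For Firm B: with q = P(Fight), equating Standard's and Budget's payoffs gives −6q + 1 = 4q − 4 ⇒ q = 1/2.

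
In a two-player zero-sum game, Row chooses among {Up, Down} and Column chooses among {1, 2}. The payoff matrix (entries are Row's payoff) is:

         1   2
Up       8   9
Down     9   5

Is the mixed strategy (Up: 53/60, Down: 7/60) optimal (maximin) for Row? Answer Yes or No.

No

Against 1 this mix gives (53/60)·8 + (7/60)·9 = 487/60.
Against 2 this mix gives (53/60)·9 + (7/60)·5 = 128/15.
Column will play 1, holding Row to 487/60. Shifting weight toward the row that does better against 1 would raise this floor (the equalizing mix achieves 41/5 against both 1 and 2), so the proposed strategy is not optimal.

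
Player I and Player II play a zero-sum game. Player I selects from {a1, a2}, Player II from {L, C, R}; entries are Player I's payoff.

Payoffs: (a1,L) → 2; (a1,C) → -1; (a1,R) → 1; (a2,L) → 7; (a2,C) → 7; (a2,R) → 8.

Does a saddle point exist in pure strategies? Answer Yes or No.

Yes

Row minima: a1 → -1, a2 → 7; maximin = 7.
Column maxima: L → 7, C → 7, R → 8; minimax = 7.
maximin = minimax = 7, so a saddle point exists.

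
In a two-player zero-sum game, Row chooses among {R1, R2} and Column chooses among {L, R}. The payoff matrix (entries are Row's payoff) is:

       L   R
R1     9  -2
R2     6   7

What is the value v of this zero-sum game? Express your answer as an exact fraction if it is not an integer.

Row minima: R1 → -2, R2 → 6; maximin = 6.
Column maxima: L → 9, R → 7; minimax = 7.
6 ≠ 7, so there is no saddle point; optimal play is mixed.
Let Row play R1 with probability p. Expected payoff against L: 9p + 6(1−p) = 3p + 6; against R: (-2)p + 7(1−p) = −9p + 7.
Setting these equal: 3p + 6 = −9p + 7 ⇒ 12p = 1 ⇒ p = 1/12, and the value is (3)·(1/12) + 6 = 25/4.
For Column: with q = P(L), equating R1's and R2's payoffs gives 11q − 2 = −q + 7 ⇒ q = 3/4.

25/4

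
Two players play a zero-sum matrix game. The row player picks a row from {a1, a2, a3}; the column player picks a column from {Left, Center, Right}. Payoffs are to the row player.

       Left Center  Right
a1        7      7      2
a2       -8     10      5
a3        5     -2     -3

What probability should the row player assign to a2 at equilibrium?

Row minima: a1 → 2, a2 → -8, a3 → -3; maximin = 2.
Column maxima: Left → 7, Center → 10, Right → 5; minimax = 5.
2 ≠ 5, so there is no saddle point; optimal play is mixed.
a3 is strictly dominated by a1, so the row player never plays it.
Center is strictly dominated by Right (it gives the row player strictly more in every row), so the column player never plays it.
On the remaining 2×2 (a1, a2 vs Left, Right):
Let the row player play a1 with probability p. Expected payoff against Left: 7p + (-8)(1−p) = 15p − 8; against Right: 2p + 5(1−p) = −3p + 5.
Setting these equal: 15p − 8 = −3p + 5 ⇒ 18p = 13 ⇒ p = 13/18, and the value is (15)·(13/18) − 8 = 17/6.
For the column player: with q = P(Left), equating a1's and a2's payoffs gives 5q + 2 = −13q + 5 ⇒ q = 1/6.

5/18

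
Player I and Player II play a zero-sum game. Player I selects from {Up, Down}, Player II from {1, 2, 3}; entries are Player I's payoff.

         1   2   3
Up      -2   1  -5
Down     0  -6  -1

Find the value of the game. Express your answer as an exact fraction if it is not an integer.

-31/11

Row minima: Up → -5, Down → -6; maximin = -5.
Column maxima: 1 → 0, 2 → 1, 3 → -1; minimax = -1.
-5 ≠ -1, so there is no saddle point; optimal play is mixed.
1 is strictly dominated by 3 (it gives Player I strictly more in every row), so Player II never plays it.
On the remaining 2×2 (Up, Down vs 2, 3):
Let Player I play Up with probability p. Expected payoff against 2: 1p + (-6)(1−p) = 7p − 6; against 3: (-5)p + (-1)(1−p) = −4p − 1.
Setting these equal: 7p − 6 = −4p − 1 ⇒ 11p = 5 ⇒ p = 5/11, and the value is (7)·(5/11) − 6 = -31/11.
For Player II: with q = P(2), equating Up's and Down's payoffs gives 6q − 5 = −5q − 1 ⇒ q = 4/11.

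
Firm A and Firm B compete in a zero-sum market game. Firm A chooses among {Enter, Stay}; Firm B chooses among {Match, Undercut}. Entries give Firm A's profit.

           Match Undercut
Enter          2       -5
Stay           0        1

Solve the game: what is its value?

Row minima: Enter → -5, Stay → 0; maximin = 0.
Column maxima: Match → 2, Undercut → 1; minimax = 1.
0 ≠ 1, so there is no saddle point; optimal play is mixed.
Let Firm A play Enter with probability p. Expected payoff against Match: 2p + 0(1−p) = 2p; against Undercut: (-5)p + 1(1−p) = −6p + 1.
Setting these equal: 2p = −6p + 1 ⇒ 8p = 1 ⇒ p = 1/8, and the value is (2)·(1/8) = 1/4.
For Firm B: with q = P(Match), equating Enter's and Stay's payoffs gives 7q − 5 = −q + 1 ⇒ q = 3/4.

1/4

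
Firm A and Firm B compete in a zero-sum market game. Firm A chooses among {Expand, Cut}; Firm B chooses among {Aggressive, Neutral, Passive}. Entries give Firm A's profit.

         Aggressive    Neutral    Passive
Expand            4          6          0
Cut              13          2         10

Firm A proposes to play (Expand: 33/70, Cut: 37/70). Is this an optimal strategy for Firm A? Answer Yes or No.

No

Against Aggressive this mix gives (33/70)·4 + (37/70)·13 = 613/70.
Against Neutral this mix gives (33/70)·6 + (37/70)·2 = 136/35.
Against Passive this mix gives (33/70)·0 + (37/70)·10 = 37/7.
Firm B will play Neutral, holding Firm A to 136/35. Shifting weight toward the row that does better against Neutral would raise this floor (the equalizing mix achieves 30/7 against both Neutral and Passive), so the proposed strategy is not optimal.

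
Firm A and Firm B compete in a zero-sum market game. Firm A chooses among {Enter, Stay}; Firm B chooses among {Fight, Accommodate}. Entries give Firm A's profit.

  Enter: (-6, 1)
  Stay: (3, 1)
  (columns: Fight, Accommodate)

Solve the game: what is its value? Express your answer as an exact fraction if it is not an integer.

1

Row minima: Enter → -6, Stay → 1; maximin = 1.
Column maxima: Fight → 3, Accommodate → 1; minimax = 1.
Since maximin = minimax = 1, there is a saddle point and the value is 1.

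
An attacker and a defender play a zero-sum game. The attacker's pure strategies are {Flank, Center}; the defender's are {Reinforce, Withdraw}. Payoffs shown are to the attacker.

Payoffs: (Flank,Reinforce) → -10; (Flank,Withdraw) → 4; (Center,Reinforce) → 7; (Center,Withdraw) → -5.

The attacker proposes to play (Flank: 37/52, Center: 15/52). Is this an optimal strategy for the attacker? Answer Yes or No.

Against Reinforce this mix gives (37/52)·(-10) + (15/52)·7 = -265/52.
Against Withdraw this mix gives (37/52)·4 + (15/52)·(-5) = 73/52.
The defender will play Reinforce, holding the attacker to -265/52. Shifting weight toward the row that does better against Reinforce would raise this floor (the equalizing mix achieves -11/13 against both Reinforce and Withdraw), so the proposed strategy is not optimal.

No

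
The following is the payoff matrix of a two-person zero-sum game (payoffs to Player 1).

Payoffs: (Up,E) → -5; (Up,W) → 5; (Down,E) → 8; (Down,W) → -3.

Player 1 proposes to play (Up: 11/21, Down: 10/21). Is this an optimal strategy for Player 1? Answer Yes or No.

Yes

Against E this mix gives (11/21)·(-5) + (10/21)·8 = 25/21.
Against W this mix gives (11/21)·5 + (10/21)·(-3) = 25/21.
All of Player 2's active replies (E, W) yield 25/21, and no column does worse for Player 1. The mix makes Player 2 indifferent and guarantees 25/21, so it is optimal.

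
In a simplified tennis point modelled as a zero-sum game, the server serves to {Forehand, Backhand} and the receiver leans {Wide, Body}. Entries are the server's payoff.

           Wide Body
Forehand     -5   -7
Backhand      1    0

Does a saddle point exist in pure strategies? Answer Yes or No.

Row minima: Forehand → -7, Backhand → 0; maximin = 0.
Column maxima: Wide → 1, Body → 0; minimax = 0.
maximin = minimax = 0, so a saddle point exists.

Yes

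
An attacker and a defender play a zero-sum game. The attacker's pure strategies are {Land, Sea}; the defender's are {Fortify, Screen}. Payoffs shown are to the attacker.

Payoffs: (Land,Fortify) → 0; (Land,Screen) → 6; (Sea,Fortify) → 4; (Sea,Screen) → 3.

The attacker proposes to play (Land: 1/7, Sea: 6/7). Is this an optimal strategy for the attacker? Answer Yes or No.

Yes

Against Fortify this mix gives (1/7)·0 + (6/7)·4 = 24/7.
Against Screen this mix gives (1/7)·6 + (6/7)·3 = 24/7.
All of the defender's active replies (Fortify, Screen) yield 24/7, and no column does worse for the attacker. The mix makes the defender indifferent and guarantees 24/7, so it is optimal.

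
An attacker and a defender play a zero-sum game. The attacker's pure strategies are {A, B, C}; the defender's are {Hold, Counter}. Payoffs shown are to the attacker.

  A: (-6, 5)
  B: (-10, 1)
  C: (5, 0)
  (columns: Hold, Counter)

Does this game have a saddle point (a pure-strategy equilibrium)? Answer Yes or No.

Row minima: A → -6, B → -10, C → 0; maximin = 0.
Column maxima: Hold → 5, Counter → 5; minimax = 5.
0 ≠ 5, so no pure-strategy equilibrium exists.

No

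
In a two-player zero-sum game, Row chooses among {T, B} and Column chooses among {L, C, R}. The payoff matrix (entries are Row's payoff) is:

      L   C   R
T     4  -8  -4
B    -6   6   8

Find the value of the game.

Row minima: T → -8, B → -6; maximin = -6.
Column maxima: L → 4, C → 6, R → 8; minimax = 4.
-6 ≠ 4, so there is no saddle point; optimal play is mixed.
R is strictly dominated by C (it gives Row strictly more in every row), so Column never plays it.
On the remaining 2×2 (T, B vs L, C):
Let Row play T with probability p. Expected payoff against L: 4p + (-6)(1−p) = 10p − 6; against C: (-8)p + 6(1−p) = −14p + 6.
Setting these equal: 10p − 6 = −14p + 6 ⇒ 24p = 12 ⇒ p = 1/2, and the value is (10)·(1/2) − 6 = -1.
For Column: with q = P(L), equating T's and B's payoffs gives 12q − 8 = −12q + 6 ⇒ q = 7/12.

-1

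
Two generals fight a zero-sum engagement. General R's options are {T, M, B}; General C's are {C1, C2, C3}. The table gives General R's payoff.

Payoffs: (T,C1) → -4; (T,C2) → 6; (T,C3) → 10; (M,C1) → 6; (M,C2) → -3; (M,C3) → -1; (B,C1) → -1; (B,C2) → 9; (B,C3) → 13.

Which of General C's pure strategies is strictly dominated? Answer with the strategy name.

C3

C2 holds General R's payoff strictly below C3 in every row: 6 < 10, -3 < -1, 9 < 13.
So C3 is strictly dominated for General C.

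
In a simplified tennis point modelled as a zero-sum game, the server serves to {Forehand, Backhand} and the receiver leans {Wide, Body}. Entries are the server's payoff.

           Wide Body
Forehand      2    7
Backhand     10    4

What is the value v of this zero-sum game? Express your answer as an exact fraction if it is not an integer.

Row minima: Forehand → 2, Backhand → 4; maximin = 4.
Column maxima: Wide → 10, Body → 7; minimax = 7.
4 ≠ 7, so there is no saddle point; optimal play is mixed.
Let the server play Forehand with probability p. Expected payoff against Wide: 2p + 10(1−p) = −8p + 10; against Body: 7p + 4(1−p) = 3p + 4.
Setting these equal: −8p + 10 = 3p + 4 ⇒ −11p = -6 ⇒ p = 6/11, and the value is (-8)·(6/11) + 10 = 62/11.
For the receiver: with q = P(Wide), equating Forehand's and Backhand's payoffs gives −5q + 7 = 6q + 4 ⇒ q = 3/11.

62/11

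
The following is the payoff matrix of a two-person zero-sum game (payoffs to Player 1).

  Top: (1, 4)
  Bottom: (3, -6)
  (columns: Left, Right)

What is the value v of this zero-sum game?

3/2

Row minima: Top → 1, Bottom → -6; maximin = 1.
Column maxima: Left → 3, Right → 4; minimax = 3.
1 ≠ 3, so there is no saddle point; optimal play is mixed.
Let Player 1 play Top with probability p. Expected payoff against Left: 1p + 3(1−p) = −2p + 3; against Right: 4p + (-6)(1−p) = 10p − 6.
Setting these equal: −2p + 3 = 10p − 6 ⇒ −12p = -9 ⇒ p = 3/4, and the value is (-2)·(3/4) + 3 = 3/2.
For Player 2: with q = P(Left), equating Top's and Bottom's payoffs gives −3q + 4 = 9q − 6 ⇒ q = 5/6.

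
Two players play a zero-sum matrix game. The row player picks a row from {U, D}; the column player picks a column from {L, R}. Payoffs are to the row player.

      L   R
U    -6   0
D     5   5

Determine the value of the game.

Row minima: U → -6, D → 5; maximin = 5.
Column maxima: L → 5, R → 5; minimax = 5.
Since maximin = minimax = 5, there is a saddle point and the value is 5.

5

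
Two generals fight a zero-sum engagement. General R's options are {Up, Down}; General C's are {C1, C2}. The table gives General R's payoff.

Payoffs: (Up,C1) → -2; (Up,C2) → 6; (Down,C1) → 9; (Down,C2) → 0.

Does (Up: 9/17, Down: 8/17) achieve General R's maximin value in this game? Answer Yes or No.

Against C1 this mix gives (9/17)·(-2) + (8/17)·9 = 54/17.
Against C2 this mix gives (9/17)·6 + (8/17)·0 = 54/17.
All of General C's active replies (C1, C2) yield 54/17, and no column does worse for General R. The mix makes General C indifferent and guarantees 54/17, so it is optimal.

Yes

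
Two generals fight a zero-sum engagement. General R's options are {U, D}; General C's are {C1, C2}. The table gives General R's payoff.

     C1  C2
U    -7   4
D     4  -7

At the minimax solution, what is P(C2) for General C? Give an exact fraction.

1/2

Row minima: U → -7, D → -7; maximin = -7.
Column maxima: C1 → 4, C2 → 4; minimax = 4.
-7 ≠ 4, so there is no saddle point; optimal play is mixed.
Let General R play U with probability p. Expected payoff against C1: (-7)p + 4(1−p) = −11p + 4; against C2: 4p + (-7)(1−p) = 11p − 7.
Setting these equal: −11p + 4 = 11p − 7 ⇒ −22p = -11 ⇒ p = 1/2, and the value is (-11)·(1/2) + 4 = -3/2.
For General C: with q = P(C1), equating U's and D's payoffs gives −11q + 4 = 11q − 7 ⇒ q = 1/2.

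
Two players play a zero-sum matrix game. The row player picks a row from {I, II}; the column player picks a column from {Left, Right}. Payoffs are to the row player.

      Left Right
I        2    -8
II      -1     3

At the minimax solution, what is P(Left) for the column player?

Row minima: I → -8, II → -1; maximin = -1.
Column maxima: Left → 2, Right → 3; minimax = 2.
-1 ≠ 2, so there is no saddle point; optimal play is mixed.
Let the row player play I with probability p. Expected payoff against Left: 2p + (-1)(1−p) = 3p − 1; against Right: (-8)p + 3(1−p) = −11p + 3.
Setting these equal: 3p − 1 = −11p + 3 ⇒ 14p = 4 ⇒ p = 2/7, and the value is (3)·(2/7) − 1 = -1/7.
For the column player: with q = P(Left), equating I's and II's payoffs gives 10q − 8 = −4q + 3 ⇒ q = 11/14.

11/14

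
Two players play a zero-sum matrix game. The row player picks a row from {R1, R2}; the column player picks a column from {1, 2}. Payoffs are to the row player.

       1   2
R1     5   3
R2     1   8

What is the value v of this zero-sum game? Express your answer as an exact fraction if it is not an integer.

37/9

Row minima: R1 → 3, R2 → 1; maximin = 3.
Column maxima: 1 → 5, 2 → 8; minimax = 5.
3 ≠ 5, so there is no saddle point; optimal play is mixed.
Let the row player play R1 with probability p. Expected payoff against 1: 5p + 1(1−p) = 4p + 1; against 2: 3p + 8(1−p) = −5p + 8.
Setting these equal: 4p + 1 = −5p + 8 ⇒ 9p = 7 ⇒ p = 7/9, and the value is (4)·(7/9) + 1 = 37/9.
For the column player: with q = P(1), equating R1's and R2's payoffs gives 2q + 3 = −7q + 8 ⇒ q = 5/9.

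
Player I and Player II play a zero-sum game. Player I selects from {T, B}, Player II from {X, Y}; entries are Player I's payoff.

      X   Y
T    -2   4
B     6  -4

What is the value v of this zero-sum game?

1

Row minima: T → -2, B → -4; maximin = -2.
Column maxima: X → 6, Y → 4; minimax = 4.
-2 ≠ 4, so there is no saddle point; optimal play is mixed.
Let Player I play T with probability p. Expected payoff against X: (-2)p + 6(1−p) = −8p + 6; against Y: 4p + (-4)(1−p) = 8p − 4.
Setting these equal: −8p + 6 = 8p − 4 ⇒ −16p = -10 ⇒ p = 5/8, and the value is (-8)·(5/8) + 6 = 1.
For Player II: with q = P(X), equating T's and B's payoffs gives −6q + 4 = 10q − 4 ⇒ q = 1/2.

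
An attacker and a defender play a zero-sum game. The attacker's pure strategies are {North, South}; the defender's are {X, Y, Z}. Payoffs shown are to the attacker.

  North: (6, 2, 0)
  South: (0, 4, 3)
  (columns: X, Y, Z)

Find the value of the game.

Row minima: North → 0, South → 0; maximin = 0.
Column maxima: X → 6, Y → 4, Z → 3; minimax = 3.
0 ≠ 3, so there is no saddle point; optimal play is mixed.
Y is strictly dominated by Z (it gives the attacker strictly more in every row), so the defender never plays it.
On the remaining 2×2 (North, South vs X, Z):
Let the attacker play North with probability p. Expected payoff against X: 6p + 0(1−p) = 6p; against Z: 0p + 3(1−p) = −3p + 3.
Setting these equal: 6p = −3p + 3 ⇒ 9p = 3 ⇒ p = 1/3, and the value is (6)·(1/3) = 2.
For the defender: with q = P(X), equating North's and South's payoffs gives 6q = −3q + 3 ⇒ q = 1/3.

2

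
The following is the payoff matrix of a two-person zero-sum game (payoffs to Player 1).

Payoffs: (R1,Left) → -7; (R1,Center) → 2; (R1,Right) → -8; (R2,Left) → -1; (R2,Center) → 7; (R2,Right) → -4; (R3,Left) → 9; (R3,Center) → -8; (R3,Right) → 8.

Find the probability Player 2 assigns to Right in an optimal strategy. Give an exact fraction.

Row minima: R1 → -8, R2 → -4, R3 → -8; maximin = -4.
Column maxima: Left → 9, Center → 7, Right → 8; minimax = 7.
-4 ≠ 7, so there is no saddle point; optimal play is mixed.
R1 is strictly dominated by R2, so Player 1 never plays it.
Left is strictly dominated by Right (it gives Player 1 strictly more in every row), so Player 2 never plays it.
On the remaining 2×2 (R2, R3 vs Center, Right):
Let Player 1 play R2 with probability p. Expected payoff against Center: 7p + (-8)(1−p) = 15p − 8; against Right: (-4)p + 8(1−p) = −12p + 8.
Setting these equal: 15p − 8 = −12p + 8 ⇒ 27p = 16 ⇒ p = 16/27, and the value is (15)·(16/27) − 8 = 8/9.
For Player 2: with q = P(Center), equating R2's and R3's payoffs gives 11q − 4 = −16q + 8 ⇒ q = 4/9.

5/9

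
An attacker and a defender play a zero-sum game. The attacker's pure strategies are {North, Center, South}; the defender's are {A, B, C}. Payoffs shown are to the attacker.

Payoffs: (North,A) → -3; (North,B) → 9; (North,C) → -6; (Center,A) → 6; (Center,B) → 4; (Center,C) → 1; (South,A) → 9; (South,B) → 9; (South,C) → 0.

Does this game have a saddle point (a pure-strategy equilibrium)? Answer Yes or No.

Yes

Row minima: North → -6, Center → 1, South → 0; maximin = 1.
Column maxima: A → 9, B → 9, C → 1; minimax = 1.
maximin = minimax = 1, so a saddle point exists.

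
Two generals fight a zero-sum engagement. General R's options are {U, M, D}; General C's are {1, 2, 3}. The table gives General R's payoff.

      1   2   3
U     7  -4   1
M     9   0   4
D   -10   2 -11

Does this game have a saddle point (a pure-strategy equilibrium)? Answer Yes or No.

Row minima: U → -4, M → 0, D → -11; maximin = 0.
Column maxima: 1 → 9, 2 → 2, 3 → 4; minimax = 2.
0 ≠ 2, so no pure-strategy equilibrium exists.

No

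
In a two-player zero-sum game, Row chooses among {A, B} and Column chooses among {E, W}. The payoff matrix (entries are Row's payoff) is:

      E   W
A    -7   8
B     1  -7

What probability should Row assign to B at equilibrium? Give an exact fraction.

Row minima: A → -7, B → -7; maximin = -7.
Column maxima: E → 1, W → 8; minimax = 1.
-7 ≠ 1, so there is no saddle point; optimal play is mixed.
Let Row play A with probability p. Expected payoff against E: (-7)p + 1(1−p) = −8p + 1; against W: 8p + (-7)(1−p) = 15p − 7.
Setting these equal: −8p + 1 = 15p − 7 ⇒ −23p = -8 ⇒ p = 8/23, and the value is (-8)·(8/23) + 1 = -41/23.
For Column: with q = P(E), equating A's and B's payoffs gives −15q + 8 = 8q − 7 ⇒ q = 15/23.

15/23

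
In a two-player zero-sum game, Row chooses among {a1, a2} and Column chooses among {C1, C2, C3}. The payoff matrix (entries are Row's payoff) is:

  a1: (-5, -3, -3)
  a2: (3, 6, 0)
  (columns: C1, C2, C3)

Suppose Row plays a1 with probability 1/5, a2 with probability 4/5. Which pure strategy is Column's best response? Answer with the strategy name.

If Column plays C1, Row's expected payoff is (1/5)·(-5) + (4/5)·3 = 7/5.
If Column plays C2, Row's expected payoff is (1/5)·(-3) + (4/5)·6 = 21/5.
If Column plays C3, Row's expected payoff is (1/5)·(-3) + (4/5)·0 = -3/5.
Column minimizes Row's payoff; the smallest is -3/5, so the best response is C3.

C3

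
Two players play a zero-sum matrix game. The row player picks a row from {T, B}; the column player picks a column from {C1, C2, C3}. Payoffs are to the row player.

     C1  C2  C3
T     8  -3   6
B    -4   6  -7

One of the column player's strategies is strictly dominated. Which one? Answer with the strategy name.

C1

C3 holds the row player's payoff strictly below C1 in every row: 6 < 8, -7 < -4.
So C1 is strictly dominated for the column player.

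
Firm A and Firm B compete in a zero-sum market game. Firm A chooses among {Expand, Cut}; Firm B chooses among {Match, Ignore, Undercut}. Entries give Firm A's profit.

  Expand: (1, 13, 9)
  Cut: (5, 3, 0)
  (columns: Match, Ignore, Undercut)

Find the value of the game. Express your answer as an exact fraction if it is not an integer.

45/13

Row minima: Expand → 1, Cut → 0; maximin = 1.
Column maxima: Match → 5, Ignore → 13, Undercut → 9; minimax = 5.
1 ≠ 5, so there is no saddle point; optimal play is mixed.
Ignore is strictly dominated by Undercut (it gives Firm A strictly more in every row), so Firm B never plays it.
On the remaining 2×2 (Expand, Cut vs Match, Undercut):
Let Firm A play Expand with probability p. Expected payoff against Match: 1p + 5(1−p) = −4p + 5; against Undercut: 9p + 0(1−p) = 9p.
Setting these equal: −4p + 5 = 9p ⇒ −13p = -5 ⇒ p = 5/13, and the value is (-4)·(5/13) + 5 = 45/13.
For Firm B: with q = P(Match), equating Expand's and Cut's payoffs gives −8q + 9 = 5q ⇒ q = 9/13.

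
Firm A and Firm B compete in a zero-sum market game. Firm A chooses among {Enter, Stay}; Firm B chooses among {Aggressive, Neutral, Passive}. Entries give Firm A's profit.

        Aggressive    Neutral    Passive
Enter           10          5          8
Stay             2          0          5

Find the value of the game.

Row minima: Enter → 5, Stay → 0; maximin = 5.
Column maxima: Aggressive → 10, Neutral → 5, Passive → 8; minimax = 5.
Since maximin = minimax = 5, there is a saddle point and the value is 5.

5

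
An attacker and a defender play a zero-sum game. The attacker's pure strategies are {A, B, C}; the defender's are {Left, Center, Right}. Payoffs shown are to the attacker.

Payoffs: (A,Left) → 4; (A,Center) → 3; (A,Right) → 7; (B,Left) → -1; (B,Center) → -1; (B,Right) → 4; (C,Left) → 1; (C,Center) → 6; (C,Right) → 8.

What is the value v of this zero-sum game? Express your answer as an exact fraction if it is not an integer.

7/2

Row minima: A → 3, B → -1, C → 1; maximin = 3.
Column maxima: Left → 4, Center → 6, Right → 8; minimax = 4.
3 ≠ 4, so there is no saddle point; optimal play is mixed.
B is strictly dominated by A, so the attacker never plays it.
Right is strictly dominated by Left (it gives the attacker strictly more in every row), so the defender never plays it.
On the remaining 2×2 (A, C vs Left, Center):
Let the attacker play A with probability p. Expected payoff against Left: 4p + 1(1−p) = 3p + 1; against Center: 3p + 6(1−p) = −3p + 6.
Setting these equal: 3p + 1 = −3p + 6 ⇒ 6p = 5 ⇒ p = 5/6, and the value is (3)·(5/6) + 1 = 7/2.
For the defender: with q = P(Left), equating A's and C's payoffs gives q + 3 = −5q + 6 ⇒ q = 1/2.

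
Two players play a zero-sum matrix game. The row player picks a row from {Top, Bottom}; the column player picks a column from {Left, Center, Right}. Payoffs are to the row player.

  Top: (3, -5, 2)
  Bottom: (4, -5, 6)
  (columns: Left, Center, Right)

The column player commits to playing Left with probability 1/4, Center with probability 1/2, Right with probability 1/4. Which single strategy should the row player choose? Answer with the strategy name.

Bottom

Expected payoff of Top: (1/4)·3 + (1/2)·(-5) + (1/4)·2 = -5/4.
Expected payoff of Bottom: (1/4)·4 + (1/2)·(-5) + (1/4)·6 = 0.
The largest is 0, so the row player's best response is Bottom.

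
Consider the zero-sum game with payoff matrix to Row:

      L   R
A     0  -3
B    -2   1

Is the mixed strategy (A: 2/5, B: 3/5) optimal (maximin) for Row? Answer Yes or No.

Against L this mix gives (2/5)·0 + (3/5)·(-2) = -6/5.
Against R this mix gives (2/5)·(-3) + (3/5)·1 = -3/5.
Column will play L, holding Row to -6/5. Shifting weight toward the row that does better against L would raise this floor (the equalizing mix achieves -1 against both L and R), so the proposed strategy is not optimal.

No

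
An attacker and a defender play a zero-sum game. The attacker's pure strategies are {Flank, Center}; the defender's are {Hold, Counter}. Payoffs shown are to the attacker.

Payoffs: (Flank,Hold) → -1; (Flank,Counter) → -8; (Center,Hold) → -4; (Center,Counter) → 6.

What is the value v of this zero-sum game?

-38/17

Row minima: Flank → -8, Center → -4; maximin = -4.
Column maxima: Hold → -1, Counter → 6; minimax = -1.
-4 ≠ -1, so there is no saddle point; optimal play is mixed.
Let the attacker play Flank with probability p. Expected payoff against Hold: (-1)p + (-4)(1−p) = 3p − 4; against Counter: (-8)p + 6(1−p) = −14p + 6.
Setting these equal: 3p − 4 = −14p + 6 ⇒ 17p = 10 ⇒ p = 10/17, and the value is (3)·(10/17) − 4 = -38/17.
For the defender: with q = P(Hold), equating Flank's and Center's payoffs gives 7q − 8 = −10q + 6 ⇒ q = 14/17.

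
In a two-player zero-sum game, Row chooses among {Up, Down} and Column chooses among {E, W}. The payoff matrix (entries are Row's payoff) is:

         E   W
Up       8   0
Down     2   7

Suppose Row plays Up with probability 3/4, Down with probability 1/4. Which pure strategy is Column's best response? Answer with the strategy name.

If Column plays E, Row's expected payoff is (3/4)·8 + (1/4)·2 = 13/2.
If Column plays W, Row's expected payoff is (3/4)·0 + (1/4)·7 = 7/4.
Column minimizes Row's payoff; the smallest is 7/4, so the best response is W.

W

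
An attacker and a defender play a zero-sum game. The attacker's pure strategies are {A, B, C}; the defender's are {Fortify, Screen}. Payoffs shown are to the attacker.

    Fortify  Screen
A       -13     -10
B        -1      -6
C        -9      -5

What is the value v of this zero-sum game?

Row minima: A → -13, B → -6, C → -9; maximin = -6.
Column maxima: Fortify → -1, Screen → -5; minimax = -5.
-6 ≠ -5, so there is no saddle point; optimal play is mixed.
A is strictly dominated by B, so the attacker never plays it.
On the remaining 2×2 (B, C vs Fortify, Screen):
Let the attacker play B with probability p. Expected payoff against Fortify: (-1)p + (-9)(1−p) = 8p − 9; against Screen: (-6)p + (-5)(1−p) = −p − 5.
Setting these equal: 8p − 9 = −p − 5 ⇒ 9p = 4 ⇒ p = 4/9, and the value is (8)·(4/9) − 9 = -49/9.
For the defender: with q = P(Fortify), equating B's and C's payoffs gives 5q − 6 = −4q − 5 ⇒ q = 1/9.

-49/9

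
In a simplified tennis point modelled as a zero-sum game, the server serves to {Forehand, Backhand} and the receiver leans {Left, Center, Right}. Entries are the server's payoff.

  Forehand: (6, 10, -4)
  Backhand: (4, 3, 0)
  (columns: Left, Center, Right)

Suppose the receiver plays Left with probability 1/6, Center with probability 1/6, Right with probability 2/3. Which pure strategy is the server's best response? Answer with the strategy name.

Backhand

Expected payoff of Forehand: (1/6)·6 + (1/6)·10 + (2/3)·(-4) = 0.
Expected payoff of Backhand: (1/6)·4 + (1/6)·3 + (2/3)·0 = 7/6.
The largest is 7/6, so the server's best response is Backhand.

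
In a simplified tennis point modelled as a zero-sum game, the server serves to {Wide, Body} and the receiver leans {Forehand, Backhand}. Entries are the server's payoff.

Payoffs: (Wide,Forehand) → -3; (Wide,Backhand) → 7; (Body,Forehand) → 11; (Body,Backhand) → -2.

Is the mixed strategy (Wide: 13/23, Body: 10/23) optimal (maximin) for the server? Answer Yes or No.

Against Forehand this mix gives (13/23)·(-3) + (10/23)·11 = 71/23.
Against Backhand this mix gives (13/23)·7 + (10/23)·(-2) = 71/23.
All of the receiver's active replies (Forehand, Backhand) yield 71/23, and no column does worse for the server. The mix makes the receiver indifferent and guarantees 71/23, so it is optimal.

Yes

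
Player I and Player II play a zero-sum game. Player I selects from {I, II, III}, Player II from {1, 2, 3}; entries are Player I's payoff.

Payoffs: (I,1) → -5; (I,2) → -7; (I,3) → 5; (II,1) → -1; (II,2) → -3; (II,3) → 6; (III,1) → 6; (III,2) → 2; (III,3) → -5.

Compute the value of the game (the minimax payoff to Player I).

Row minima: I → -7, II → -3, III → -5; maximin = -3.
Column maxima: 1 → 6, 2 → 2, 3 → 6; minimax = 2.
-3 ≠ 2, so there is no saddle point; optimal play is mixed.
I is strictly dominated by II, so Player I never plays it.
1 is strictly dominated by 2 (it gives Player I strictly more in every row), so Player II never plays it.
On the remaining 2×2 (II, III vs 2, 3):
Let Player I play II with probability p. Expected payoff against 2: (-3)p + 2(1−p) = −5p + 2; against 3: 6p + (-5)(1−p) = 11p − 5.
Setting these equal: −5p + 2 = 11p − 5 ⇒ −16p = -7 ⇒ p = 7/16, and the value is (-5)·(7/16) + 2 = -3/16.
For Player II: with q = P(2), equating II's and III's payoffs gives −9q + 6 = 7q − 5 ⇒ q = 11/16.

-3/16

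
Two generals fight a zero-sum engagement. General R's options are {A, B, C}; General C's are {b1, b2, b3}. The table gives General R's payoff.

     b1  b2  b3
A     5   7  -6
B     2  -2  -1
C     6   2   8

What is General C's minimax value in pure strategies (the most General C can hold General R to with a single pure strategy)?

6

Column maxima: b1 → 6, b2 → 7, b3 → 8.
The smallest of these is 6.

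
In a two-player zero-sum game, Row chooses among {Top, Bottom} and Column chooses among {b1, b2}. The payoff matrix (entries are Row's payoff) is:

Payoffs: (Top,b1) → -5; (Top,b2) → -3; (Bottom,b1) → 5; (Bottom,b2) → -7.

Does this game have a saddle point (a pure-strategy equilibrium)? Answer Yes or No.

Row minima: Top → -5, Bottom → -7; maximin = -5.
Column maxima: b1 → 5, b2 → -3; minimax = -3.
-5 ≠ -3, so no pure-strategy equilibrium exists.

No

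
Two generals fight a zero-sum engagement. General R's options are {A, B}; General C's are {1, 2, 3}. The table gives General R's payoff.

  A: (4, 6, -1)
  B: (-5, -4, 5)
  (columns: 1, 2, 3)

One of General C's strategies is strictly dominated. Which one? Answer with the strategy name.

1 holds General R's payoff strictly below 2 in every row: 4 < 6, -5 < -4.
So 2 is strictly dominated for General C.

2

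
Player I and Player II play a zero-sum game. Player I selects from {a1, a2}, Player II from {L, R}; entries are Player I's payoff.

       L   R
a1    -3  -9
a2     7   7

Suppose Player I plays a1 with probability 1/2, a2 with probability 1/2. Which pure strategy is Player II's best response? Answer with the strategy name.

R

If Player II plays L, Player I's expected payoff is (1/2)·(-3) + (1/2)·7 = 2.
If Player II plays R, Player I's expected payoff is (1/2)·(-9) + (1/2)·7 = -1.
Player II minimizes Player I's payoff; the smallest is -1, so the best response is R.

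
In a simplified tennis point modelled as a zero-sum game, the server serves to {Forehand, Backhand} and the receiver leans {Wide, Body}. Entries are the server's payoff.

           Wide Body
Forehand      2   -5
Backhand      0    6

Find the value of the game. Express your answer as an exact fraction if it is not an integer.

Row minima: Forehand → -5, Backhand → 0; maximin = 0.
Column maxima: Wide → 2, Body → 6; minimax = 2.
0 ≠ 2, so there is no saddle point; optimal play is mixed.
Let the server play Forehand with probability p. Expected payoff against Wide: 2p + 0(1−p) = 2p; against Body: (-5)p + 6(1−p) = −11p + 6.
Setting these equal: 2p = −11p + 6 ⇒ 13p = 6 ⇒ p = 6/13, and the value is (2)·(6/13) = 12/13.
For the receiver: with q = P(Wide), equating Forehand's and Backhand's payoffs gives 7q − 5 = −6q + 6 ⇒ q = 11/13.

12/13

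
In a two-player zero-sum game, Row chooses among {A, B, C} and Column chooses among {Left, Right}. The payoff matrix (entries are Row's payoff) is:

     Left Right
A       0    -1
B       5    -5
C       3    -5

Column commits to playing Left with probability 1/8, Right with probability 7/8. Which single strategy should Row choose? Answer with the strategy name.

A

Expected payoff of A: (1/8)·0 + (7/8)·(-1) = -7/8.
Expected payoff of B: (1/8)·5 + (7/8)·(-5) = -15/4.
Expected payoff of C: (1/8)·3 + (7/8)·(-5) = -4.
The largest is -7/8, so Row's best response is A.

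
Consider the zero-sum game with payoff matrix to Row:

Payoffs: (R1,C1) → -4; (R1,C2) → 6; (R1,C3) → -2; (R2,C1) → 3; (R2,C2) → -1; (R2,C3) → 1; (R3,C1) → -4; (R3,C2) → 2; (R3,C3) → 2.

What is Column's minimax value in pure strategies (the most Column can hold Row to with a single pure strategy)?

Column maxima: C1 → 3, C2 → 6, C3 → 2.
The smallest of these is 2.

2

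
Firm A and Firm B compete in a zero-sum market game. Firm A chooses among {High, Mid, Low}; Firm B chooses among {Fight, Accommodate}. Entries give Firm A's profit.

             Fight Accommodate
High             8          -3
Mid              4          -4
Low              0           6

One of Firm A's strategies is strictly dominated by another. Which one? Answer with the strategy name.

High gives a strictly higher payoff than Mid against every column: 8 > 4, -3 > -4.
So Mid is strictly dominated and Firm A never plays it.

Mid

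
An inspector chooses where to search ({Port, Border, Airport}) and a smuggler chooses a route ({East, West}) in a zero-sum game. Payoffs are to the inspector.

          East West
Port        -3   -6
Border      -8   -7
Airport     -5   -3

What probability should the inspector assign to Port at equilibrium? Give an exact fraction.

2/5

Row minima: Port → -6, Border → -8, Airport → -5; maximin = -5.
Column maxima: East → -3, West → -3; minimax = -3.
-5 ≠ -3, so there is no saddle point; optimal play is mixed.
Border is strictly dominated by Port, so the inspector never plays it.
On the remaining 2×2 (Port, Airport vs East, West):
Let the inspector play Port with probability p. Expected payoff against East: (-3)p + (-5)(1−p) = 2p − 5; against West: (-6)p + (-3)(1−p) = −3p − 3.
Setting these equal: 2p − 5 = −3p − 3 ⇒ 5p = 2 ⇒ p = 2/5, and the value is (2)·(2/5) − 5 = -21/5.
For the smuggler: with q = P(East), equating Port's and Airport's payoffs gives 3q − 6 = −2q − 3 ⇒ q = 3/5.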